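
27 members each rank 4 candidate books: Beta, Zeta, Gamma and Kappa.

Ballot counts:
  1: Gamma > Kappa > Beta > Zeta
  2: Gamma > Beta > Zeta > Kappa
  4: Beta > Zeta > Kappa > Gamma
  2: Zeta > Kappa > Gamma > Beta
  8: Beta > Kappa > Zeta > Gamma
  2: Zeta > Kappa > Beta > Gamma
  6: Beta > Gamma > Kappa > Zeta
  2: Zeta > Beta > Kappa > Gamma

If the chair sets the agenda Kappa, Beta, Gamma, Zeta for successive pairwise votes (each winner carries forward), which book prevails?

Beta

Round 1: Kappa vs Beta — 5–22, Beta advances.
Round 2: Beta vs Gamma — 22–5, Beta advances.
Round 3: Beta vs Zeta — 21–6, Beta advances.
The agenda winner is Beta.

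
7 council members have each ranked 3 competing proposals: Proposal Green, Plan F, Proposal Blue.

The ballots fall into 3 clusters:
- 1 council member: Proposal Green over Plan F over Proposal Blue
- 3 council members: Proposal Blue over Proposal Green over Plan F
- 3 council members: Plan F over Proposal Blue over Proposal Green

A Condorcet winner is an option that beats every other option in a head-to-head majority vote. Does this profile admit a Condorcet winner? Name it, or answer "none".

Check each pair by majority over 7 ballots:
Proposal Green vs Plan F: Proposal Green, 4–3.
Proposal Green vs Proposal Blue: Proposal Blue, 6–1.
Plan F vs Proposal Blue: Plan F, 4–3.
No option is unbeaten: Proposal Green loses to Proposal Blue; Plan F loses to Proposal Green; Proposal Blue loses to Plan F. In particular Proposal Green beats Plan F beats Proposal Blue beats Proposal Green is a majority cycle — no Condorcet winner exists.

none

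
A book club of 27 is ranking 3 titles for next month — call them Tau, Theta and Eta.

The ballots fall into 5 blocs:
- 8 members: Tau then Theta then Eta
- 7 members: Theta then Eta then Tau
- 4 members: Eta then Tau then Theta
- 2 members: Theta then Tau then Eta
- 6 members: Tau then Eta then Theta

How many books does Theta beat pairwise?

Theta against each rival (27 members):
Theta vs Tau: 9 to 18, Tau.
Theta vs Eta: Theta preferred on 8+7+2 = 17 ballots; Theta wins 17–10.
Theta beats Eta; loses to Tau — 1 pairwise win.

1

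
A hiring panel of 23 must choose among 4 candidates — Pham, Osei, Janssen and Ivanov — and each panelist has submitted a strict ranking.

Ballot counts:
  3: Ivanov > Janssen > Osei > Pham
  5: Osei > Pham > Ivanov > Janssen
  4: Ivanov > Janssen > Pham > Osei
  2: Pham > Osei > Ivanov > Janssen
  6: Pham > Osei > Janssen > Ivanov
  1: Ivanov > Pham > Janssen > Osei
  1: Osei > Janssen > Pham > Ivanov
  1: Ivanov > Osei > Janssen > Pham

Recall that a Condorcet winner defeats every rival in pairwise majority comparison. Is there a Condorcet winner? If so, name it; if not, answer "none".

Pham

Check each pair by majority over 23 ballots:
Pham vs Osei: Pham, 13–10.
Pham vs Janssen: 5+2+6+1 = 14 for Pham, 9 for Janssen — Pham by 14–9.
Pham vs Ivanov: Pham is ranked higher on 5+2+6+1 = 14 ballots, Ivanov on 9. Pham wins 14–9.
Osei vs Janssen: Osei, 15–8.
Osei–Ivanov: Osei 14–9.
Janssen vs Ivanov: Ivanov, 16–7.
Pham beats each of Osei, Janssen, Ivanov — Pham is the Condorcet winner.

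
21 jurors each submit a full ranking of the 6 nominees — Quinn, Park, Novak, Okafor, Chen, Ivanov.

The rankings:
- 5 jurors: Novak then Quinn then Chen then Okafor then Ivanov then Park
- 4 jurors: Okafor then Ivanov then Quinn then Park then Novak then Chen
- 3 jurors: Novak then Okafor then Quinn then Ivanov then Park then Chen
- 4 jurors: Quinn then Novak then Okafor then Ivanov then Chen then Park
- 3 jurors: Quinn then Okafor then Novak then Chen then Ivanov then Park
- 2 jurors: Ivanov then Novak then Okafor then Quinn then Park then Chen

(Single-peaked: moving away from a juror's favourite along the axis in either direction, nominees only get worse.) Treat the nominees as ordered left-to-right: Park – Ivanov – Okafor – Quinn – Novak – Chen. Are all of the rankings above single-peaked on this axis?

Axis positions: Park=1, Ivanov=2, Okafor=3, Quinn=4, Novak=5, Chen=6.
Type 1 (peak Novak at position 5): ranking walks positions 5-4-6-3-2-1, expanding outward from the peak — single-peaked.
Type 2 (peak Okafor at position 3): ranking walks positions 3-2-4-1-5-6, expanding outward from the peak — single-peaked.
Type 3: ranking walks positions 5-3-4-2-1-6; Okafor is ranked above Quinn even though Quinn lies between Okafor and the peak Novak on the axis — preferences dip and rise again. Not single-peaked.
Type 4 (peak Quinn at position 4): ranking walks positions 4-5-3-2-6-1, expanding outward from the peak — single-peaked.
Type 5 (peak Quinn at position 4): ranking walks positions 4-3-5-6-2-1, expanding outward from the peak — single-peaked.
Type 6: ranking walks positions 2-5-3-4-1-6; Novak is ranked above Okafor even though Okafor lies between Novak and the peak Ivanov on the axis — preferences dip and rise again. Not single-peaked.
Type 3 violates single-peakedness, so the profile is not single-peaked on this axis.

no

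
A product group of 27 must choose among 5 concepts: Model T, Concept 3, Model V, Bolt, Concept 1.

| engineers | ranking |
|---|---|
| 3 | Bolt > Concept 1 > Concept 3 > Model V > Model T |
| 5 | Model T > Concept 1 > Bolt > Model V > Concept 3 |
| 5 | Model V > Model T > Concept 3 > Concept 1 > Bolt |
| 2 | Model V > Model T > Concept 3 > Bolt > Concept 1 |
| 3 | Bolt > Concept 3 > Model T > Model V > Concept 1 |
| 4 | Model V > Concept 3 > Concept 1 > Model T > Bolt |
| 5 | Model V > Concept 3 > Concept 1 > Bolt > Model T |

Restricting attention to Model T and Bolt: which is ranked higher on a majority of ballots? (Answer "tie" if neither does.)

Model T

Ballots ranking Model T above Bolt: 5 + 5 + 2 + 4 = 16.
Ballots ranking Bolt above Model T: 27 − 16 = 11.
Model T wins the head-to-head 16–11.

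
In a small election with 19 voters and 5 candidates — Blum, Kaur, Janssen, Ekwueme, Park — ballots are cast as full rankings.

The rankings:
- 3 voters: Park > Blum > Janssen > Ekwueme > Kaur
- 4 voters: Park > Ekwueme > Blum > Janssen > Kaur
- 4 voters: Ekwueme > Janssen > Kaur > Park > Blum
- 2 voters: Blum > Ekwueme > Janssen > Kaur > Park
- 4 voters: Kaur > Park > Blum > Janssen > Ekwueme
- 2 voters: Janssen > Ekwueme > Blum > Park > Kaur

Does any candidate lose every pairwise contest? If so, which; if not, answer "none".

none

Head-to-head results (19 voters):
Blum vs Kaur: Blum is ranked higher on 3+4+2+2 = 11 ballots, Kaur on 8. Blum wins 11–8.
Blum vs Janssen: Blum preferred on 3+4+2+4 = 13 ballots; Blum wins 13–6.
Blum vs Ekwueme: Ekwueme, 10–9.
Blum vs Park: Blum is ranked higher on 2+2 = 4 ballots, Park on 15. Park wins 15–4.
Kaur vs Janssen: Kaur preferred on 4 ballots; Janssen wins 15–4.
Kaur vs Ekwueme: Ekwueme wins 15–4.
Kaur vs Park: Kaur preferred on 4+2+4 = 10 ballots; Kaur wins 10–9.
Janssen vs Ekwueme: Janssen preferred on 3+4+2 = 9 ballots; Ekwueme wins 10–9.
Janssen–Park: Park 11–8.
Ekwueme vs Park: Park, 11–8.
No candidate is winless: Blum beats Kaur; Kaur beats Park; Janssen beats Kaur; Ekwueme beats Blum; Park beats Blum. There is no Condorcet loser.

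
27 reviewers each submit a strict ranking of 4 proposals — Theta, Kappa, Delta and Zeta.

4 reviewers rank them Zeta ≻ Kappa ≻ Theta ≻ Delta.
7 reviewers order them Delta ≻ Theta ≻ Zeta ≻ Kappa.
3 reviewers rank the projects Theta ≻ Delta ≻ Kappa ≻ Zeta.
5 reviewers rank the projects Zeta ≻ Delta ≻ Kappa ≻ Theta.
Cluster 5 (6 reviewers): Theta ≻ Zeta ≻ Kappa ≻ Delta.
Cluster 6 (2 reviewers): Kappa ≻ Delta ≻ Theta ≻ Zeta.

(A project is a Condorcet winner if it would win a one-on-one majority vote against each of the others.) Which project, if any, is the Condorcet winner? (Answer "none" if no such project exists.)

none

Head-to-head results (27 reviewers):
Theta vs Kappa: 7+3+6 = 16 for Theta, 11 for Kappa — Theta by 16–11.
Theta vs Delta: 4+3+6 = 13 for Theta, 14 for Delta — Delta by 14–13.
Theta vs Zeta: 7+3+6+2 = 18 for Theta, 9 for Zeta — Theta by 18–9.
Kappa vs Delta: 12 to 15, Delta.
Kappa vs Zeta: 3+2 = 5 for Kappa, 22 for Zeta — Zeta by 22–5.
Delta vs Zeta: 7+3+2 = 12 for Delta, 15 for Zeta — Zeta by 15–12.
Each project drops at least one matchup (Theta loses to Delta; Kappa loses to Theta; Delta loses to Zeta; Zeta loses to Theta); the cycle Theta beats Zeta beats Delta beats Theta rules out a Condorcet winner.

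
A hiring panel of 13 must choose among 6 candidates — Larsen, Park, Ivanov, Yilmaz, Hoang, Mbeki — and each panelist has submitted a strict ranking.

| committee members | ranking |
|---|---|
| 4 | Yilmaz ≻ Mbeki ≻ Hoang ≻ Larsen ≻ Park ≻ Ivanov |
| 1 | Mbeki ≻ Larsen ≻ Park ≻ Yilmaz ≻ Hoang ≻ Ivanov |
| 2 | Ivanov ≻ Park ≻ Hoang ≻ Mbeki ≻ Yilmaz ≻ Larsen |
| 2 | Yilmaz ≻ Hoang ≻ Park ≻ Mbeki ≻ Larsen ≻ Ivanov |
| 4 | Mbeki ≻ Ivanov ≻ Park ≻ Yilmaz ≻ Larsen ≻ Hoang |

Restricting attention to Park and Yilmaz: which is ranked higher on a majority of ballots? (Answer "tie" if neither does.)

Park

Ballots ranking Park above Yilmaz: 1 + 2 + 4 = 7.
Ballots ranking Yilmaz above Park: 13 − 7 = 6.
Park wins the head-to-head 7–6.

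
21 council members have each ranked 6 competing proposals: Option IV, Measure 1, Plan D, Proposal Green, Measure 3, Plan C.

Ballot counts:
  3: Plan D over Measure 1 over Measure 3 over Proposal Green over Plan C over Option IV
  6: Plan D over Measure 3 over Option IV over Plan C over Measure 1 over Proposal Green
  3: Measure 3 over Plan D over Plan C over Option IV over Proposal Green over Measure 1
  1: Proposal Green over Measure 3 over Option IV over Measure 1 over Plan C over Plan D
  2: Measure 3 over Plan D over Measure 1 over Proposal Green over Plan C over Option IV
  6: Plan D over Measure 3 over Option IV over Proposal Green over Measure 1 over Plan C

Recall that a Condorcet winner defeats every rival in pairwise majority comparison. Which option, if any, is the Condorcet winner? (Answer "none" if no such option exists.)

Plan D

Pairwise majorities:
Option IV vs Measure 1: Option IV wins 16–5.
Option IV vs Plan D: Plan D, 20–1.
Option IV vs Proposal Green: Option IV, 15–6.
Option IV vs Measure 3: Measure 3, 21–0.
Option IV–Plan C: Option IV 13–8.
Measure 1–Plan D: Plan D 20–1.
Measure 1 vs Proposal Green: Measure 1, 11–10.
Measure 1 vs Measure 3: Measure 3, 18–3.
Measure 1 vs Plan C: Measure 1 wins 12–9.
Plan D vs Proposal Green: Plan D, 20–1.
Plan D–Measure 3: Plan D 15–6.
Plan D vs Plan C: Plan D wins 20–1.
Proposal Green vs Measure 3: Measure 3, 20–1.
Proposal Green–Plan C: Proposal Green 12–9.
Measure 3–Plan C: Measure 3 21–0.
Plan D defeats every rival head-to-head and is the Condorcet winner.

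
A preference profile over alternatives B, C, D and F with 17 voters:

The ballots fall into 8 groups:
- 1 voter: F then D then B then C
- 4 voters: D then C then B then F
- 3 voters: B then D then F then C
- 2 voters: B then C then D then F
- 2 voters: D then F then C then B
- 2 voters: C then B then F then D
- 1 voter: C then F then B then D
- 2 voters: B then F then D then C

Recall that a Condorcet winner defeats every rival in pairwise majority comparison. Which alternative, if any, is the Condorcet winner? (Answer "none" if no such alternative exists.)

Pairwise majorities:
B vs C: C wins 9–8.
B–D: B 10–7.
B vs F: B, 13–4.
C vs D: D wins 12–5.
C vs F: C, 9–8.
D vs F: D wins 11–6.
No alternative is unbeaten: B loses to C; C loses to D; D loses to B; F loses to B. In particular B > D > C > B is a majority cycle — no Condorcet winner exists.

none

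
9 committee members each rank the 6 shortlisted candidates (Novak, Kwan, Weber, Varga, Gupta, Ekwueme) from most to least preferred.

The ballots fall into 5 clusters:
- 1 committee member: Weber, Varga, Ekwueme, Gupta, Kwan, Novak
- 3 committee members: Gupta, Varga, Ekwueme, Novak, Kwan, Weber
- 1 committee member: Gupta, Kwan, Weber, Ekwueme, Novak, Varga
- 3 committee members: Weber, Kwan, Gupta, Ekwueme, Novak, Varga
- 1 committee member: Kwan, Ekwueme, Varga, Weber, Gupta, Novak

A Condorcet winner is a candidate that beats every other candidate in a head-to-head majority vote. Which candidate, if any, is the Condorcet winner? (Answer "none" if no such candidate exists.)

Pairwise majorities:
Novak vs Kwan: 3 for Novak, 6 for Kwan — Kwan by 6–3.
Novak vs Weber: 3 for Novak, 6 for Weber — Weber by 6–3.
Novak vs Varga: Novak is ranked higher on 1+3 = 4 ballots, Varga on 5. Varga wins 5–4.
Novak vs Gupta: 0 to 9, Gupta.
Novak vs Ekwueme: 0 to 9, Ekwueme.
Kwan vs Weber: 5 to 4, Kwan.
Kwan vs Varga: Kwan preferred on 1+3+1 = 5 ballots; Kwan wins 5–4.
Kwan vs Gupta: Kwan preferred on 3+1 = 4 ballots; Gupta wins 5–4.
Kwan vs Ekwueme: 5 to 4, Kwan.
Weber vs Varga: 1+1+3 = 5 for Weber, 4 for Varga — Weber by 5–4.
Weber vs Gupta: Weber is ranked higher on 1+3+1 = 5 ballots, Gupta on 4. Weber wins 5–4.
Weber vs Ekwueme: 5 to 4, Weber.
Varga vs Gupta: 2 to 7, Gupta.
Varga vs Ekwueme: 4 to 5, Ekwueme.
Gupta vs Ekwueme: Gupta is ranked higher on 3+1+3 = 7 ballots, Ekwueme on 2. Gupta wins 7–2.
Each candidate drops at least one matchup (Novak loses to Kwan; Kwan loses to Gupta; Weber loses to Kwan; Varga loses to Kwan; Gupta loses to Weber; Ekwueme loses to Kwan); the cycle Kwan > Weber > Gupta > Kwan rules out a Condorcet winner.

none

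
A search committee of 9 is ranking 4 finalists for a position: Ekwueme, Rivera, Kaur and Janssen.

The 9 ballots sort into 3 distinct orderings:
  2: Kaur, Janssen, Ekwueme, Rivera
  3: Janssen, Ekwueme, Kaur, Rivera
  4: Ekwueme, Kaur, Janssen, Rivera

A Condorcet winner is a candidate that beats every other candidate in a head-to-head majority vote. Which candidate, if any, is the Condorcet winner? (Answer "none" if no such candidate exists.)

none

Head-to-head results (9 committee members):
Ekwueme vs Rivera: Ekwueme is ranked higher on 2+3+4 = 9 ballots, Rivera on 0. Ekwueme wins 9–0.
Ekwueme vs Kaur: 3+4 = 7 for Ekwueme, 2 for Kaur — Ekwueme by 7–2.
Ekwueme vs Janssen: 4 for Ekwueme, 5 for Janssen — Janssen by 5–4.
Rivera vs Kaur: 0 for Rivera, 9 for Kaur — Kaur by 9–0.
Rivera vs Janssen: 0 for Rivera, 9 for Janssen — Janssen by 9–0.
Kaur vs Janssen: 2+4 = 6 for Kaur, 3 for Janssen — Kaur by 6–3.
No candidate is unbeaten: Ekwueme loses to Janssen; Rivera loses to Ekwueme; Kaur loses to Ekwueme; Janssen loses to Kaur. In particular Ekwueme → Kaur → Janssen → Ekwueme is a majority cycle — no Condorcet winner exists.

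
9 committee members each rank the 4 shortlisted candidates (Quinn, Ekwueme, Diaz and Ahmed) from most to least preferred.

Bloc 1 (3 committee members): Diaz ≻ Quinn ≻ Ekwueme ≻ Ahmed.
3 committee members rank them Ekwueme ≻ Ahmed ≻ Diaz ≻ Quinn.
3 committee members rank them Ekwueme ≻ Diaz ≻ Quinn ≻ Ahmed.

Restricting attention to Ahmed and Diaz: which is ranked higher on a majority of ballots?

Diaz

Ballots ranking Ahmed above Diaz: 3.
Ballots ranking Diaz above Ahmed: 9 − 3 = 6.
Diaz wins the head-to-head 6–3.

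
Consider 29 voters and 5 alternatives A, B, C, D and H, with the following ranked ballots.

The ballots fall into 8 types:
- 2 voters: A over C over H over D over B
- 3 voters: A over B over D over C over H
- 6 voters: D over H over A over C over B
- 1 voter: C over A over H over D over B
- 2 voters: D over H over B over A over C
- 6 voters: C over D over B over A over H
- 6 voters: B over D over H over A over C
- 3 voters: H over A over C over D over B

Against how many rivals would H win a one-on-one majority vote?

H against each rival (29 voters):
H vs A: 17 to 12, H.
H–B: B 15–14.
H vs C: H is ranked higher on 6+2+6+3 = 17 ballots, C on 12. H wins 17–12.
H vs D: D, 23–6.
H beats A, C; loses to B, D — 2 pairwise wins.

2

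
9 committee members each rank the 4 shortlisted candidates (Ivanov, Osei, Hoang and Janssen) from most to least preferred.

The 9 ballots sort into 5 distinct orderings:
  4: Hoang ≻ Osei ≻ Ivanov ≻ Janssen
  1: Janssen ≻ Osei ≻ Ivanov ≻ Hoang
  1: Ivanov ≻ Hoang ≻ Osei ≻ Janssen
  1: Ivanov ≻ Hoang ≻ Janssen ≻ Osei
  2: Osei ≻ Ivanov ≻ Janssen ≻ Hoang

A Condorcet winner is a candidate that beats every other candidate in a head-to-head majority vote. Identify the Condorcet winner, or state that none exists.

none

Check each pair by majority over 9 ballots:
Ivanov vs Osei: Osei wins 7–2.
Ivanov–Hoang: Ivanov 5–4.
Ivanov vs Janssen: Ivanov preferred on 4+1+1+2 = 8 ballots; Ivanov wins 8–1.
Osei vs Hoang: Hoang wins 6–3.
Osei vs Janssen: 4+1+2 = 7 for Osei, 2 for Janssen — Osei by 7–2.
Hoang vs Janssen: Hoang is ranked higher on 4+1+1 = 6 ballots, Janssen on 3. Hoang wins 6–3.
Every candidate loses at least once (Ivanov loses to Osei; Osei loses to Hoang; Hoang loses to Ivanov; Janssen loses to Ivanov). The majority relation contains the cycle Ivanov > Hoang > Osei > Ivanov, so there is no Condorcet winner.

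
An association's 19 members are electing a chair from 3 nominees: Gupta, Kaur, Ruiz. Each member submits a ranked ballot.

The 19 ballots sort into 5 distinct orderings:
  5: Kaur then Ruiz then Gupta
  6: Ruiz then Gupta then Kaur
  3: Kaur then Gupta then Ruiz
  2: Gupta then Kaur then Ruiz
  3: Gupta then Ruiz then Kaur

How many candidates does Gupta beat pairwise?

1

Gupta against each rival (19 voters):
Gupta vs Kaur: Gupta, 11–8.
Gupta vs Ruiz: Ruiz, 11–8.
Gupta beats Kaur; loses to Ruiz — 1 pairwise win.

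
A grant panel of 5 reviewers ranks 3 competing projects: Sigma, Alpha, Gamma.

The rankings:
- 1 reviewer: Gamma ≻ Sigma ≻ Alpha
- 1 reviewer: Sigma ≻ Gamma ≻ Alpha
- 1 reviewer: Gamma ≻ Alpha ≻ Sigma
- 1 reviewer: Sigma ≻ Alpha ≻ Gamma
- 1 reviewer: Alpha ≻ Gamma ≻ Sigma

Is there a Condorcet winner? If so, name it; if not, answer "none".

Gamma

Pairwise majorities:
Sigma vs Alpha: Sigma, 3–2.
Sigma vs Gamma: Gamma, 3–2.
Alpha–Gamma: Gamma 3–2.
Gamma defeats every rival head-to-head and is the Condorcet winner.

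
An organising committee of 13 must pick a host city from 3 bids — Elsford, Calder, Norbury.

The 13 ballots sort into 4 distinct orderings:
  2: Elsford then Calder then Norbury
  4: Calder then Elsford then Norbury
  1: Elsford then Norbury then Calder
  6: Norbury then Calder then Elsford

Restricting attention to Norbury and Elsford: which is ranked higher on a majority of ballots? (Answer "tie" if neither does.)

Ballots ranking Norbury above Elsford: 6.
Ballots ranking Elsford above Norbury: 13 − 6 = 7.
Elsford wins the head-to-head 7–6.

Elsford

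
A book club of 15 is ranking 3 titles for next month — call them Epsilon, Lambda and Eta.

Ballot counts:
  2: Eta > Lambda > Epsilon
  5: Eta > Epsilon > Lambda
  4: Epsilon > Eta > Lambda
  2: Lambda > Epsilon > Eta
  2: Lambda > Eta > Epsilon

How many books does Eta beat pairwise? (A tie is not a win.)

2

Eta against each rival (15 members):
Eta vs Epsilon: 2+5+2 = 9 for Eta, 6 for Epsilon — Eta by 9–6.
Eta vs Lambda: Eta is ranked higher on 2+5+4 = 11 ballots, Lambda on 4. Eta wins 11–4.
Eta beats Epsilon, Lambda — 2 pairwise wins.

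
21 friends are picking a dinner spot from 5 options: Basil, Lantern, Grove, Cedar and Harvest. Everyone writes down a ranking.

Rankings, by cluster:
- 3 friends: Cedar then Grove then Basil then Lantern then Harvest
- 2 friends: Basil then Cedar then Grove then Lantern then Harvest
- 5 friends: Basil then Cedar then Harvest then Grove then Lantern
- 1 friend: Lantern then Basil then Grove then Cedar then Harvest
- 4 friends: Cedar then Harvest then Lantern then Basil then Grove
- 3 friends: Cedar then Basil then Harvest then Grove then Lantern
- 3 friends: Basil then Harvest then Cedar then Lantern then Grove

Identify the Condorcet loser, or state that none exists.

Pairwise majorities:
Basil vs Lantern: Basil wins 16–5.
Basil vs Grove: 2+5+1+4+3+3 = 18 for Basil, 3 for Grove — Basil by 18–3.
Basil vs Cedar: Basil, 11–10.
Basil vs Harvest: Basil wins 17–4.
Lantern vs Grove: Grove wins 13–8.
Lantern vs Cedar: Cedar wins 20–1.
Lantern vs Harvest: 3+2+1 = 6 for Lantern, 15 for Harvest — Harvest by 15–6.
Grove–Cedar: Cedar 20–1.
Grove vs Harvest: 6 to 15, Harvest.
Cedar vs Harvest: Cedar, 18–3.
Lantern is beaten in every head-to-head and is the Condorcet loser.

Lantern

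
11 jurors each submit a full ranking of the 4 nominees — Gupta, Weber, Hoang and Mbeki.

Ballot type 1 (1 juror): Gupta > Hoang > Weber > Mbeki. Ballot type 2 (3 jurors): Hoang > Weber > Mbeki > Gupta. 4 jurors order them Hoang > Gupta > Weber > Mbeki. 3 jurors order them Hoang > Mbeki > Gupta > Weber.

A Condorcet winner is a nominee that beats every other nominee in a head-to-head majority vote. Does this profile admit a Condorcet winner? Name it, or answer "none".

Check each pair by majority over 11 ballots:
Gupta vs Weber: Gupta, 8–3.
Gupta vs Hoang: Hoang, 10–1.
Gupta vs Mbeki: Mbeki, 6–5.
Weber–Hoang: Hoang 11–0.
Weber vs Mbeki: Weber wins 8–3.
Hoang vs Mbeki: Hoang, 11–0.
Only Hoang has no losses; Hoang is the Condorcet winner.

Hoang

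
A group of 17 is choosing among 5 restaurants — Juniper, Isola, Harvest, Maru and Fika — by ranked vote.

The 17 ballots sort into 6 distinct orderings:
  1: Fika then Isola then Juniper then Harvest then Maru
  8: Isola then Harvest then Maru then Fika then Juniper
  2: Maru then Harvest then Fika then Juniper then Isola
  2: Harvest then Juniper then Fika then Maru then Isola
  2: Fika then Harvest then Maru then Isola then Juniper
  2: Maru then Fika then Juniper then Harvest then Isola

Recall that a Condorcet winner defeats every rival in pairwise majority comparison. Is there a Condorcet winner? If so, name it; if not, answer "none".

none

Check each pair by majority over 17 ballots:
Juniper vs Isola: Isola wins 11–6.
Juniper vs Harvest: Juniper is ranked higher on 1+2 = 3 ballots, Harvest on 14. Harvest wins 14–3.
Juniper–Maru: Maru 14–3.
Juniper vs Fika: 2 to 15, Fika.
Isola vs Harvest: 9 to 8, Isola.
Isola vs Maru: Isola wins 9–8.
Isola vs Fika: Fika wins 9–8.
Harvest vs Maru: 1+8+2+2 = 13 for Harvest, 4 for Maru — Harvest by 13–4.
Harvest vs Fika: Harvest wins 12–5.
Maru vs Fika: Maru, 12–5.
No restaurant is unbeaten: Juniper loses to Isola; Isola loses to Fika; Harvest loses to Isola; Maru loses to Isola; Fika loses to Harvest. In particular Isola beats Harvest beats Fika beats Isola is a majority cycle — no Condorcet winner exists.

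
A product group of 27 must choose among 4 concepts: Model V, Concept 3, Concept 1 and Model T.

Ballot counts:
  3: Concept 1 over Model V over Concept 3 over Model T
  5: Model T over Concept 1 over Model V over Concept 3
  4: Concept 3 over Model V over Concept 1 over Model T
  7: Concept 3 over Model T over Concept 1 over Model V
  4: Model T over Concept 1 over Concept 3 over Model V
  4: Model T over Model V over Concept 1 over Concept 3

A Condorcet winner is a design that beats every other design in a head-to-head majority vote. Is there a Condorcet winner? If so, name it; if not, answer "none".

Pairwise majorities:
Model V vs Concept 3: Concept 3, 15–12.
Model V vs Concept 1: Concept 1, 19–8.
Model V–Model T: Model T 20–7.
Concept 3 vs Concept 1: Concept 3 is ranked higher on 4+7 = 11 ballots, Concept 1 on 16. Concept 1 wins 16–11.
Concept 3 vs Model T: Concept 3 wins 14–13.
Concept 1 vs Model T: Concept 1 preferred on 3+4 = 7 ballots; Model T wins 20–7.
No design is unbeaten: Model V loses to Concept 3; Concept 3 loses to Concept 1; Concept 1 loses to Model T; Model T loses to Concept 3. In particular Concept 3 beats Model T beats Concept 1 beats Concept 3 is a majority cycle — no Condorcet winner exists.

none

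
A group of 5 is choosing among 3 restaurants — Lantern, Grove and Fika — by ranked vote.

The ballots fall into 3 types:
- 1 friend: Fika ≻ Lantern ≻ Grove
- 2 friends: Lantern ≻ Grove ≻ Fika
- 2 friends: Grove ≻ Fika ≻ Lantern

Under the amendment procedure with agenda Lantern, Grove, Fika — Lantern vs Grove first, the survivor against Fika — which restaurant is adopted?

Round 1: Lantern vs Grove — 3–2, Lantern advances.
Round 2: Lantern vs Fika — 2–3, Fika advances.
The agenda winner is Fika.

Fika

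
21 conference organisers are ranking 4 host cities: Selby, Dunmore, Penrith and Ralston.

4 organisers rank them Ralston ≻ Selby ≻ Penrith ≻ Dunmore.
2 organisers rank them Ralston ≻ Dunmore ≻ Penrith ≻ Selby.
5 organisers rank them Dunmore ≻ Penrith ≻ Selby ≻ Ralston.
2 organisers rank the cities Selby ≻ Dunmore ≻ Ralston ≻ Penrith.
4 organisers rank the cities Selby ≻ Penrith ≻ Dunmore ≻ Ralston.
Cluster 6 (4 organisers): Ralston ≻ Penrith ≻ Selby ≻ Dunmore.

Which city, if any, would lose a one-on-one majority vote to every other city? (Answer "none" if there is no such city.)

Pairwise majorities:
Selby vs Dunmore: 14 to 7, Selby.
Selby vs Penrith: Selby preferred on 4+2+4 = 10 ballots; Penrith wins 11–10.
Selby–Ralston: Selby 11–10.
Dunmore vs Penrith: Dunmore preferred on 2+5+2 = 9 ballots; Penrith wins 12–9.
Dunmore vs Ralston: Dunmore preferred on 5+2+4 = 11 ballots; Dunmore wins 11–10.
Penrith–Ralston: Ralston 12–9.
Each city has at least one pairwise win (Selby beats Dunmore; Dunmore beats Ralston; Penrith beats Selby; Ralston beats Penrith) — no Condorcet loser.

none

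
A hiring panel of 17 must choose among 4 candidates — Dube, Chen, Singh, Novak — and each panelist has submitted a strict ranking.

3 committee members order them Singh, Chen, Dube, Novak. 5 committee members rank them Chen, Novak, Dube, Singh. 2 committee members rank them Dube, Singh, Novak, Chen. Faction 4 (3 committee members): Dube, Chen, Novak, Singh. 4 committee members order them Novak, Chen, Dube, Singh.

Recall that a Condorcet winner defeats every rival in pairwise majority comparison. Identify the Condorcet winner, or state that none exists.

Chen

Check each pair by majority over 17 ballots:
Dube vs Chen: 2+3 = 5 for Dube, 12 for Chen — Chen by 12–5.
Dube–Singh: Dube 14–3.
Dube–Novak: Novak 9–8.
Chen vs Singh: 5+3+4 = 12 for Chen, 5 for Singh — Chen by 12–5.
Chen vs Novak: 3+5+3 = 11 for Chen, 6 for Novak — Chen by 11–6.
Singh vs Novak: Novak, 12–5.
Only Chen has no losses; Chen is the Condorcet winner.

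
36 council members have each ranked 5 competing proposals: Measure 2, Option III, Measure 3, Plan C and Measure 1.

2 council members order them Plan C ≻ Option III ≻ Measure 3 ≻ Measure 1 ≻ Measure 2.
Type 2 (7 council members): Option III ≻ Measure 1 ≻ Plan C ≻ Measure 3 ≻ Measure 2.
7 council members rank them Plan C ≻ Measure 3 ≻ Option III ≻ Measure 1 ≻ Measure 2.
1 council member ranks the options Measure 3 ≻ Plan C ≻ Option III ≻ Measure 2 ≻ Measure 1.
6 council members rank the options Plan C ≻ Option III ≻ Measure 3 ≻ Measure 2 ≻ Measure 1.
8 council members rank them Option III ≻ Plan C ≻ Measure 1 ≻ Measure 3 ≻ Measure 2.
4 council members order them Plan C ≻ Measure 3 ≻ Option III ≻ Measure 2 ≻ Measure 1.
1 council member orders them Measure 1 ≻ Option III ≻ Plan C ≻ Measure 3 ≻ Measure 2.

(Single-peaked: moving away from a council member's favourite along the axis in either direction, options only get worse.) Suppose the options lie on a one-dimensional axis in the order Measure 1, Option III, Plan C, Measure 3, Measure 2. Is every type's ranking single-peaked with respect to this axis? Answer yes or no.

yes

Axis positions: Measure 1=1, Option III=2, Plan C=3, Measure 3=4, Measure 2=5.
Type 1 (peak Plan C at position 3): ranking walks positions 3-2-4-1-5, expanding outward from the peak — single-peaked.
Type 2 (peak Option III at position 2): ranking walks positions 2-1-3-4-5, expanding outward from the peak — single-peaked.
Type 3 (peak Plan C at position 3): ranking walks positions 3-4-2-1-5, expanding outward from the peak — single-peaked.
Type 4 (peak Measure 3 at position 4): ranking walks positions 4-3-2-5-1, expanding outward from the peak — single-peaked.
Type 5 (peak Plan C at position 3): ranking walks positions 3-2-4-5-1, expanding outward from the peak — single-peaked.
Type 6 (peak Option III at position 2): ranking walks positions 2-3-1-4-5, expanding outward from the peak — single-peaked.
Type 7 (peak Plan C at position 3): ranking walks positions 3-4-2-5-1, expanding outward from the peak — single-peaked.
Type 8 (peak Measure 1 at position 1): ranking walks positions 1-2-3-4-5, expanding outward from the peak — single-peaked.
Every ranking is single-peaked on this axis.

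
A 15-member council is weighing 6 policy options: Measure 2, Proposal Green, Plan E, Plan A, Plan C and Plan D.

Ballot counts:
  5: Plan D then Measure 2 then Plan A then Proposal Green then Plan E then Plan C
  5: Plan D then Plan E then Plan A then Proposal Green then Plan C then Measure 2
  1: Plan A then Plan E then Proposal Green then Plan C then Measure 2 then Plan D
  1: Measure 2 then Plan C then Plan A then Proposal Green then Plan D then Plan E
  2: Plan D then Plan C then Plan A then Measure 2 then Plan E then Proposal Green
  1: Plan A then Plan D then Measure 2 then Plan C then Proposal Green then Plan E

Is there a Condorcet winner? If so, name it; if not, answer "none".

Plan D

Head-to-head results (15 council members):
Measure 2 vs Proposal Green: Measure 2 is ranked higher on 5+1+2+1 = 9 ballots, Proposal Green on 6. Measure 2 wins 9–6.
Measure 2 vs Plan E: Measure 2 is ranked higher on 5+1+2+1 = 9 ballots, Plan E on 6. Measure 2 wins 9–6.
Measure 2 vs Plan A: Measure 2 is ranked higher on 5+1 = 6 ballots, Plan A on 9. Plan A wins 9–6.
Measure 2 vs Plan C: Measure 2 preferred on 5+1+1 = 7 ballots; Plan C wins 8–7.
Measure 2 vs Plan D: 1+1 = 2 for Measure 2, 13 for Plan D — Plan D by 13–2.
Proposal Green vs Plan E: 7 to 8, Plan E.
Proposal Green vs Plan A: 0 to 15, Plan A.
Proposal Green vs Plan C: Proposal Green preferred on 5+5+1 = 11 ballots; Proposal Green wins 11–4.
Proposal Green vs Plan D: 2 to 13, Plan D.
Plan E vs Plan A: Plan E is ranked higher on 5 ballots, Plan A on 10. Plan A wins 10–5.
Plan E vs Plan C: 5+5+1 = 11 for Plan E, 4 for Plan C — Plan E by 11–4.
Plan E vs Plan D: 1 to 14, Plan D.
Plan A vs Plan C: Plan A preferred on 5+5+1+1 = 12 ballots; Plan A wins 12–3.
Plan A vs Plan D: 3 to 12, Plan D.
Plan C vs Plan D: 2 to 13, Plan D.
Only Plan D has no losses; Plan D is the Condorcet winner.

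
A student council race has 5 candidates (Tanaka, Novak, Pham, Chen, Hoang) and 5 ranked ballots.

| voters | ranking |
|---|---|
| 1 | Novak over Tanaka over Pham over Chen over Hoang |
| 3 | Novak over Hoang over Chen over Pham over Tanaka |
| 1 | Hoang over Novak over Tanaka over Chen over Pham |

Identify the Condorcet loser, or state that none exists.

Tanaka

Head-to-head results (5 voters):
Tanaka vs Novak: Novak, 5–0.
Tanaka vs Pham: Pham wins 3–2.
Tanaka vs Chen: 2 to 3, Chen.
Tanaka–Hoang: Hoang 4–1.
Novak vs Pham: 1+3+1 = 5 for Novak, 0 for Pham — Novak by 5–0.
Novak vs Chen: 5 to 0, Novak.
Novak vs Hoang: 4 to 1, Novak.
Pham–Chen: Chen 4–1.
Pham vs Hoang: Hoang wins 4–1.
Chen vs Hoang: Chen is ranked higher on 1 ballot, Hoang on 4. Hoang wins 4–1.
Tanaka is beaten in every head-to-head and is the Condorcet loser.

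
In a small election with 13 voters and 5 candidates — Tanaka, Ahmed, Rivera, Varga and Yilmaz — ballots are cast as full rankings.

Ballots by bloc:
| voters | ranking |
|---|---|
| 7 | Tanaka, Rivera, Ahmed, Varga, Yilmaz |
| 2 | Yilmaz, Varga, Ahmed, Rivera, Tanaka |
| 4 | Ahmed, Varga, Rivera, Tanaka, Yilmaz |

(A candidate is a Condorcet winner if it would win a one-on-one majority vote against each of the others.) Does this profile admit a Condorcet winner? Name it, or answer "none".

Tanaka

Pairwise majorities:
Tanaka vs Ahmed: Tanaka preferred on 7 ballots; Tanaka wins 7–6.
Tanaka vs Rivera: Tanaka preferred on 7 ballots; Tanaka wins 7–6.
Tanaka vs Varga: Tanaka preferred on 7 ballots; Tanaka wins 7–6.
Tanaka vs Yilmaz: 11 to 2, Tanaka.
Ahmed vs Rivera: 2+4 = 6 for Ahmed, 7 for Rivera — Rivera by 7–6.
Ahmed vs Varga: Ahmed preferred on 7+4 = 11 ballots; Ahmed wins 11–2.
Ahmed vs Yilmaz: Ahmed is ranked higher on 7+4 = 11 ballots, Yilmaz on 2. Ahmed wins 11–2.
Rivera vs Varga: 7 for Rivera, 6 for Varga — Rivera by 7–6.
Rivera vs Yilmaz: Rivera is ranked higher on 7+4 = 11 ballots, Yilmaz on 2. Rivera wins 11–2.
Varga vs Yilmaz: Varga is ranked higher on 7+4 = 11 ballots, Yilmaz on 2. Varga wins 11–2.
Tanaka beats each of Ahmed, Rivera, Varga, Yilmaz — Tanaka is the Condorcet winner.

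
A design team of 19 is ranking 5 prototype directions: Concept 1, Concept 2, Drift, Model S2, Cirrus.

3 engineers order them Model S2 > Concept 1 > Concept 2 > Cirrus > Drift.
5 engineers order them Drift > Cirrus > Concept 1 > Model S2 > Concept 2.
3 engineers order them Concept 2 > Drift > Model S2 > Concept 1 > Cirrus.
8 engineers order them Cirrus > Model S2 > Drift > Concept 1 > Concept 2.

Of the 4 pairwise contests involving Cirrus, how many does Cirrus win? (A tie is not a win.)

Cirrus against each rival (19 engineers):
Cirrus vs Concept 1: Cirrus, 13–6.
Cirrus vs Concept 2: 13 to 6, Cirrus.
Cirrus vs Drift: Cirrus, 11–8.
Cirrus vs Model S2: Cirrus preferred on 5+8 = 13 ballots; Cirrus wins 13–6.
Cirrus beats Concept 1, Concept 2, Drift, Model S2 — 4 pairwise wins.

4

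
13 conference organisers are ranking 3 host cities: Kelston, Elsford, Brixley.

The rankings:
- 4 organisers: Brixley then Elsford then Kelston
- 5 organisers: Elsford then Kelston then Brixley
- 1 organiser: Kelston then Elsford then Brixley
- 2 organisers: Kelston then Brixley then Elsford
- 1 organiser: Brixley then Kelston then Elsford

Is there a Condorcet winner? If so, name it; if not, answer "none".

none

Pairwise majorities:
Kelston vs Elsford: Elsford, 9–4.
Kelston vs Brixley: Kelston, 8–5.
Elsford vs Brixley: Brixley wins 7–6.
Each city drops at least one matchup (Kelston loses to Elsford; Elsford loses to Brixley; Brixley loses to Kelston); the cycle Kelston > Brixley > Elsford > Kelston rules out a Condorcet winner.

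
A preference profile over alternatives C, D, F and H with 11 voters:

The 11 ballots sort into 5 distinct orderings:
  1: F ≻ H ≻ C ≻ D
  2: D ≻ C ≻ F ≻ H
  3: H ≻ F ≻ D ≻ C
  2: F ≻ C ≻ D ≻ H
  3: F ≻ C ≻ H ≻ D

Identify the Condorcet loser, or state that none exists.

D

Pairwise majorities:
C vs D: C preferred on 1+2+3 = 6 ballots; C wins 6–5.
C vs F: C is ranked higher on 2 ballots, F on 9. F wins 9–2.
C vs H: C is ranked higher on 2+2+3 = 7 ballots, H on 4. C wins 7–4.
D vs F: F wins 9–2.
D vs H: 2+2 = 4 for D, 7 for H — H by 7–4.
F vs H: F preferred on 1+2+2+3 = 8 ballots; F wins 8–3.
D is beaten in every head-to-head and is the Condorcet loser.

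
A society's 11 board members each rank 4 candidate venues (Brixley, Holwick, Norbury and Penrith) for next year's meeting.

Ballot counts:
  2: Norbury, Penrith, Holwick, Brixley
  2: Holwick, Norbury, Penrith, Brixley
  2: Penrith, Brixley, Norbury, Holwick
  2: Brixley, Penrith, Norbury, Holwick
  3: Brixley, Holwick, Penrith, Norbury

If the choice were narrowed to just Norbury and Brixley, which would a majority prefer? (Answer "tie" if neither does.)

Ballots ranking Norbury above Brixley: 2 + 2 = 4.
Ballots ranking Brixley above Norbury: 11 − 4 = 7.
Brixley wins the head-to-head 7–4.

Brixley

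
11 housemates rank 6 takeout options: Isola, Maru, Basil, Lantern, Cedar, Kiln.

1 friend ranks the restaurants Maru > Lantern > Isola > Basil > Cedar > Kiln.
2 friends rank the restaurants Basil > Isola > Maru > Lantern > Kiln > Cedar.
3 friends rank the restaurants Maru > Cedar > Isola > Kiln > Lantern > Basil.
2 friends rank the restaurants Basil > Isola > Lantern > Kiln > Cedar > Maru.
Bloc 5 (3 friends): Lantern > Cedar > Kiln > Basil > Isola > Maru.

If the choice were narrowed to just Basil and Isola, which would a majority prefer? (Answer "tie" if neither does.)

Basil

Ballots ranking Basil above Isola: 2 + 2 + 3 = 7.
Ballots ranking Isola above Basil: 11 − 7 = 4.
Basil wins the head-to-head 7–4.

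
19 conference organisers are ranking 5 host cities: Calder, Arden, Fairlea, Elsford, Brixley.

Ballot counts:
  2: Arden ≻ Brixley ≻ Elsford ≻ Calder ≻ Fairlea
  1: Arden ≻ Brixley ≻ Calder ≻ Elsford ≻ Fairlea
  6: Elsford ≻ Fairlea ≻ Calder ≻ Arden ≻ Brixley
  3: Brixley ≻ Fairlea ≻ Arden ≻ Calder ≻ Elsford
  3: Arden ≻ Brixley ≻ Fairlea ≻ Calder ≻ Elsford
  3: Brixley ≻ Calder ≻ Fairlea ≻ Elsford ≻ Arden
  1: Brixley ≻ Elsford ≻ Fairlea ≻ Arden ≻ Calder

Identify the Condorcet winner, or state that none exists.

Pairwise majorities:
Calder vs Arden: 6+3 = 9 for Calder, 10 for Arden — Arden by 10–9.
Calder vs Fairlea: 6 to 13, Fairlea.
Calder vs Elsford: 10 to 9, Calder.
Calder vs Brixley: 6 for Calder, 13 for Brixley — Brixley by 13–6.
Arden vs Fairlea: Arden preferred on 2+1+3 = 6 ballots; Fairlea wins 13–6.
Arden vs Elsford: 9 to 10, Elsford.
Arden vs Brixley: 12 to 7, Arden.
Fairlea vs Elsford: 3+3+3 = 9 for Fairlea, 10 for Elsford — Elsford by 10–9.
Fairlea vs Brixley: 6 to 13, Brixley.
Elsford vs Brixley: Elsford preferred on 6 ballots; Brixley wins 13–6.
Every city loses at least once (Calder loses to Arden; Arden loses to Fairlea; Fairlea loses to Elsford; Elsford loses to Calder; Brixley loses to Arden). The majority relation contains the cycle Calder → Elsford → Arden → Calder, so there is no Condorcet winner.

none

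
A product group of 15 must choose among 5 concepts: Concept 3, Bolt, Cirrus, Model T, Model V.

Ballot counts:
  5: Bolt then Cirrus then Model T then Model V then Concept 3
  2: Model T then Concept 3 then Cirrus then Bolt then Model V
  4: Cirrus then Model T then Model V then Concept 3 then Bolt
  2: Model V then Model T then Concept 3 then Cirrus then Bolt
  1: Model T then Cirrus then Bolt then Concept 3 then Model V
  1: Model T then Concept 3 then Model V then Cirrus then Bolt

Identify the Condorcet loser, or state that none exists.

none

Pairwise majorities:
Concept 3 vs Bolt: Concept 3 wins 9–6.
Concept 3 vs Cirrus: Concept 3 is ranked higher on 2+2+1 = 5 ballots, Cirrus on 10. Cirrus wins 10–5.
Concept 3 vs Model T: Model T, 15–0.
Concept 3 vs Model V: Concept 3 is ranked higher on 2+1+1 = 4 ballots, Model V on 11. Model V wins 11–4.
Bolt vs Cirrus: Bolt is ranked higher on 5 ballots, Cirrus on 10. Cirrus wins 10–5.
Bolt–Model T: Model T 10–5.
Bolt vs Model V: Bolt, 8–7.
Cirrus–Model T: Cirrus 9–6.
Cirrus vs Model V: Cirrus wins 12–3.
Model T vs Model V: Model T is ranked higher on 5+2+4+1+1 = 13 ballots, Model V on 2. Model T wins 13–2.
Each design has at least one pairwise win (Concept 3 beats Bolt; Bolt beats Model V; Cirrus beats Concept 3; Model T beats Concept 3; Model V beats Concept 3) — no Condorcet loser.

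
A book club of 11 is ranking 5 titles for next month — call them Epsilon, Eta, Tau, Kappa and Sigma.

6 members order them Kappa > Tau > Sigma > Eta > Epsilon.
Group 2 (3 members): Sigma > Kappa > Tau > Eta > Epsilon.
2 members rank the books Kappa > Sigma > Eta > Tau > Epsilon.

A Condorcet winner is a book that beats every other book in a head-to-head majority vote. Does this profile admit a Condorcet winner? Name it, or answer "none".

Head-to-head results (11 members):
Epsilon vs Eta: Eta wins 11–0.
Epsilon vs Tau: Tau, 11–0.
Epsilon–Kappa: Kappa 11–0.
Epsilon vs Sigma: Sigma, 11–0.
Eta vs Tau: Tau wins 9–2.
Eta–Kappa: Kappa 11–0.
Eta vs Sigma: Sigma, 11–0.
Tau–Kappa: Kappa 11–0.
Tau–Sigma: Tau 6–5.
Kappa vs Sigma: Kappa wins 8–3.
Kappa wins every pairwise contest, so Kappa is the Condorcet winner.

Kappa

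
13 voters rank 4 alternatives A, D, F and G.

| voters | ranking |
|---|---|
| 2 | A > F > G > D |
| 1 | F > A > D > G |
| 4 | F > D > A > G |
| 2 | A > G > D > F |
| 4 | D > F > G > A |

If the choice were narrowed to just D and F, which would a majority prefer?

F

Ballots ranking D above F: 2 + 4 = 6.
Ballots ranking F above D: 13 − 6 = 7.
F wins the head-to-head 7–6.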